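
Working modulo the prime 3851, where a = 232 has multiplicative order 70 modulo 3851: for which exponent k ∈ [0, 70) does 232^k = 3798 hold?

28

Successive powers of 232 modulo 3851:
  232^0=1  232^1=232  232^2=3761  232^3=2226  232^4=398  232^5=3763
  232^6=2690  232^7=218  232^8=513  232^9=3486  232^10=42  232^11=2042
  232^12=71  232^13=1068  232^14=1312  232^15=155  232^16=1301  232^17=1454
  232^18=2291  232^19=74  232^20=1764  232^21=1042  232^22=2982  232^23=2495
  232^24=1190  232^25=2659  232^26=728  232^27=3303  232^28=3798
So 232^28 ≡ 3798 (mod 3851), giving k = 28.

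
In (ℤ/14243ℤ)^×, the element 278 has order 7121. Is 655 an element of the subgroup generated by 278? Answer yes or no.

no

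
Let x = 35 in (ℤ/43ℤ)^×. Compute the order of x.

The order of 35 must divide p − 1 = 42 = 2 · 3 · 7.
Divisors: 1, 2, 3, 6, 7, 14, 21, 42.
Check each in increasing order: 35^1 ≡ 35;  35^2 ≡ 21;  35^3 ≡ 4;  35^6 ≡ 16;  35^7 ≡ 1.
Smallest exponent giving 1 is 7.

7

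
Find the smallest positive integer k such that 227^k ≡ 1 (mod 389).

388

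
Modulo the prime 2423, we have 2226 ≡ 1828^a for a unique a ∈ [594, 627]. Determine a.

613

Compute 1828^594 mod 2423 = 140, then multiply by 1828 repeatedly:
  1828^594=140  1828^595=1505  1828^596=1035  1828^597=2040  1828^598=123
  1828^599=1928  1828^600=1342  1828^601=1100  1828^602=2133  1828^603=517
  1828^604=106  1828^605=2351  1828^606=1649  1828^607=160  1828^608=1720
  1828^609=1529  1828^610=1293  1828^611=1179  1828^612=1165  1828^613=2226
Found 2226 at exponent 613.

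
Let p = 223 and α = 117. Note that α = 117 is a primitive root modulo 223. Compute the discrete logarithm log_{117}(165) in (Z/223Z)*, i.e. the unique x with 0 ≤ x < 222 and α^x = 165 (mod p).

49

Baby-step giant-step with m = ceil(sqrt(222)) = 15.
Baby table (117^j mod 223 for j=0..14):
  0:1  1:117  2:86  3:27  4:37  5:92  6:60  7:107
  8:31  9:59  10:213  11:168  12:32  13:176  14:76
Giant step factor: 117^(-15) ≡ 215 (mod 223).
Scan 165·215^i mod 223 for i = 0, 1, …:
  i=0: 165   i=1: 18   i=2: 79   i=3: 37
Match at i=3, j=4: x = 3·15 + 4 = 49.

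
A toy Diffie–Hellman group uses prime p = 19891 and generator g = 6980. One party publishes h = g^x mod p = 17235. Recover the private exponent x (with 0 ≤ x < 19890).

7748

Baby-step giant-step with m = ceil(sqrt(19890)) = 142.
Baby table (6980^j mod 19891 for j=0..141):
  0:1  1:6980  2:7341  3:964  4:5562  5:15419  6:14310  7:11089
  8:5339  9:10377  10:8329  11:14918  12:18146  13:13083  14:19650  15:8555
  16:1118  17:6368  18:12146  19:3638  20:12324  21:12836  22:6216  23:5409
  24:1702  25:5033  26:2834  27:9666  28:18299  29:6909  30:9036  31:16810
  32:16682  33:18337  34:13566  35:9520  36:13660  37:9237  38:7529  39:398
  40:13191  41:17632  42:5743  43:5775  44:10334  45:6554  46:17511  47:16476
  48:12609  49:13036  50:9846  51:1675  52:15483  53:3537  54:3529  55:7362
  56:8307  57:595  58:15772  59:11766  60:16632  61:7484  62:4554  63:1102
  64:14034  65:14036  66:8105  67:2896  68:4824  69:15948  70:7004  71:15733
  72:18020  73:8807  74:9670  75:6437  76:16382  77:12892  78:19167  79:18685
  80:15904  81:18140  82:10985  83:15386  84:2771  85:7528  86:13309  87:5850
  88:16668  89:181  90:10247  91:15915  92:15356  93:12172  94:6099  95:4280
  96:18009  97:11591  98:8483  99:15724  100:14873  101:2411  102:994  103:16052
  104:16848  105:3448  106:18821  107:10416  108:2075  109:2852  110:15960  111:11200
  112:4370  113:9697  114:15878  115:15679  116:19029  117:10213  118:17287  119:4454
  120:19178  121:15901  122:17091  123:8853  124:12494  125:5976  126:1053  127:10161
  128:12365  129:651  130:8832  131:5151  132:10943  133:700  134:12705  135:6822
  136:18397  137:14655  138:12378  139:11827  140:4810  141:17683
Giant step factor: 6980^(-142) ≡ 11438 (mod 19891).
Scan 17235·11438^i mod 19891 for i = 0, 1, …:
  i=0: 17235   i=1: 14120   i=2: 9531   i=3: 12898
  i=4: 15668   i=5: 12565   i=6: 5995   i=7: 6533
  i=8: 13858   i=9: 16316     …   i=53: 7354
  i=54: 15904
Match at i=54, j=80: x = 54·142 + 80 = 7748.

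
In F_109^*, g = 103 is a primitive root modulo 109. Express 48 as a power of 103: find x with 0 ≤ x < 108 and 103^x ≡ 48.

64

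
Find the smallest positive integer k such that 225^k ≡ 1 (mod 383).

The order of 225 must divide p − 1 = 382 = 2 · 191.
Divisors: 1, 2, 191, 382.
Check each in increasing order: 225^1 ≡ 225;  225^2 ≡ 69;  225^191 ≡ 1.
Smallest exponent giving 1 is 191.

191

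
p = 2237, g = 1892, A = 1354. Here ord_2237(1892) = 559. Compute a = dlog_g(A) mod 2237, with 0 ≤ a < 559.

Baby-step giant-step with m = ceil(sqrt(559)) = 24.
Baby table (1892^j mod 2237 for j=0..23):
  0:1  1:1892  2:464  3:984  4:544  5:228  6:1872  7:653
  8:652  9:997  10:533  11:1786  12:1242  13:1014  14:1379  15:726
  16:74  17:1314  18:781  19:1232  20:2227  21:1213  22:2071  23:1345
Giant step factor: 1892^(-24) ≡ 2193 (mod 2237).
Scan 1354·2193^i mod 2237 for i = 0, 1, …:
  i=0: 1354   i=1: 823   i=2: 1817   i=3: 584
  i=4: 1148   i=5: 939   i=6: 1187   i=7: 1460
  i=8: 633   i=9: 1229   i=10: 1849   i=11: 1413
  i=12: 464
Match at i=12, j=2: a = 12·24 + 2 = 290.

290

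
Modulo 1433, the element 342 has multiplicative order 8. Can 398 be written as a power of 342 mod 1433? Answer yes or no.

no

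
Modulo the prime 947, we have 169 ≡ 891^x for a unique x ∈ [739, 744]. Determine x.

Compute 891^739 mod 947 = 486, then multiply by 891 repeatedly:
  891^739=486  891^740=247  891^741=373  891^742=893  891^743=183
  891^744=169
Found 169 at exponent 744.

744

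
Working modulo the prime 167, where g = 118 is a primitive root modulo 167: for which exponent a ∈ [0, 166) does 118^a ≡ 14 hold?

Baby-step giant-step with m = ceil(sqrt(166)) = 13.
Baby table (118^j mod 167 for j=0..12):
  0:1  1:118  2:63  3:86  4:128  5:74  6:48  7:153
  8:18  9:120  10:132  11:45  12:133
Giant step factor: 118^(-13) ≡ 125 (mod 167).
Scan 14·125^i mod 167 for i = 0, 1, …:
  i=0: 14   i=1: 80   i=2: 147   i=3: 5
  i=4: 124   i=5: 136   i=6: 133
Match at i=6, j=12: a = 6·13 + 12 = 90.

90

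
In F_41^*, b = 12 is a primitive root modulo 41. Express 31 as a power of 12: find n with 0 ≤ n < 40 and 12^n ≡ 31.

Successive powers of 12 modulo 41:
  12^0=1  12^1=12  12^2=21  12^3=6  12^4=31
So 12^4 ≡ 31 (mod 41), giving n = 4.

4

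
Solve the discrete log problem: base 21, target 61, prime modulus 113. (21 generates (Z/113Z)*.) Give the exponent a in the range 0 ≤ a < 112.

86

Baby-step giant-step with m = ceil(sqrt(112)) = 11.
Baby table (21^j mod 113 for j=0..10):
  0:1  1:21  2:102  3:108  4:8  5:55  6:25  7:73
  8:64  9:101  10:87
Giant step factor: 21^(-11) ≡ 6 (mod 113).
Scan 61·6^i mod 113 for i = 0, 1, …:
  i=0: 61   i=1: 27   i=2: 49   i=3: 68
  i=4: 69   i=5: 75   i=6: 111   i=7: 101
Match at i=7, j=9: a = 7·11 + 9 = 86.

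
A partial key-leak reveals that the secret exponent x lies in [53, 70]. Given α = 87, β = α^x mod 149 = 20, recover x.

Compute 87^53 mod 149 = 106, then multiply by 87 repeatedly:
  87^53=106  87^54=133  87^55=98  87^56=33  87^57=40
  87^58=53  87^59=141  87^60=49  87^61=91  87^62=20
Found 20 at exponent 62.

62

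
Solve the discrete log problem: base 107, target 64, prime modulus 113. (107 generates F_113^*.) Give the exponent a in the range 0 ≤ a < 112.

40

Baby-step giant-step with m = ceil(sqrt(112)) = 11.
Baby table (107^j mod 113 for j=0..10):
  0:1  1:107  2:36  3:10  4:53  5:21  6:100  7:78
  8:97  9:96  10:102
Giant step factor: 107^(-11) ≡ 12 (mod 113).
Scan 64·12^i mod 113 for i = 0, 1, …:
  i=0: 64   i=1: 90   i=2: 63   i=3: 78
Match at i=3, j=7: a = 3·11 + 7 = 40.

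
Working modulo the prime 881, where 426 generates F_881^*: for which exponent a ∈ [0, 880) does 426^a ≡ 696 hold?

Baby-step giant-step with m = ceil(sqrt(880)) = 30.
Baby table (426^j mod 881 for j=0..29):
  0:1  1:426  2:871  3:145  4:100  5:312  6:762  7:404
  8:309  9:365  10:434  11:755  12:65  13:379  14:231  15:615
  16:333  17:17  18:194  19:711  20:703  21:819  22:18  23:620
  24:701  25:848  26:38  27:330  28:501  29:224
Giant step factor: 426^(-30) ≡ 482 (mod 881).
Scan 696·482^i mod 881 for i = 0, 1, …:
  i=0: 696   i=1: 692   i=2: 526   i=3: 685
  i=4: 676   i=5: 743   i=6: 440   i=7: 640
  i=8: 130   i=9: 109     …   i=28: 634
  i=29: 762
Match at i=29, j=6: a = 29·30 + 6 = 876.

876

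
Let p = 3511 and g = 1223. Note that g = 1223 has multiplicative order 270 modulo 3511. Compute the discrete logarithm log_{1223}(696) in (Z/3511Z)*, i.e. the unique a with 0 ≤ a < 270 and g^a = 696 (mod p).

Baby-step giant-step with m = ceil(sqrt(270)) = 17.
Baby table (1223^j mod 3511 for j=0..16):
  0:1  1:1223  2:43  3:3435  4:1849  5:243  6:2265  7:3427
  8:2598  9:3410  10:2873  11:2679  12:654  13:2845  14:34  15:2961
  16:1462
Giant step factor: 1223^(-17) ≡ 303 (mod 3511).
Scan 696·303^i mod 3511 for i = 0, 1, …:
  i=0: 696   i=1: 228   i=2: 2375   i=3: 3381
  i=4: 2742   i=5: 2230   i=6: 1578   i=7: 638
  i=8: 209   i=9: 129     …   i=14: 1170
  i=15: 3410
Match at i=15, j=9: a = 15·17 + 9 = 264.

264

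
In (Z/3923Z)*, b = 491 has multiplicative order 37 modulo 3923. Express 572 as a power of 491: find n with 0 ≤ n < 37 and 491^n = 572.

Successive powers of 491 modulo 3923:
  491^0=1  491^1=491  491^2=1778  491^3=2092  491^4=3269  491^5=572
So 491^5 ≡ 572 (mod 3923), giving n = 5.

5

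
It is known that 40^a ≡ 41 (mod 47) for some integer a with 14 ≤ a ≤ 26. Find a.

17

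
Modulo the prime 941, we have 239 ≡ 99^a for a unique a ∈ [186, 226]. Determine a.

197

Compute 99^186 mod 941 = 26, then multiply by 99 repeatedly:
  99^186=26  99^187=692  99^188=756  99^189=505  99^190=122
  99^191=786  99^192=652  99^193=560  99^194=862  99^195=648
  99^196=164  99^197=239
Found 239 at exponent 197.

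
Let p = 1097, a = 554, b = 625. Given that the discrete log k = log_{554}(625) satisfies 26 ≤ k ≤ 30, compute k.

Compute 554^26 mod 1097 = 1027, then multiply by 554 repeatedly:
  554^26=1027  554^27=712  554^28=625
Found 625 at exponent 28.

28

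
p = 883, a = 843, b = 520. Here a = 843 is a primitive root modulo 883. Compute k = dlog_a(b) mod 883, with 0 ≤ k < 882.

Baby-step giant-step with m = ceil(sqrt(882)) = 30.
Baby table (843^j mod 883 for j=0..29):
  0:1  1:843  2:717  3:459  4:183  5:627  6:527  7:112
  8:818  9:834  10:194  11:187  12:467  13:746  14:182  15:667
  16:693  17:536  18:635  19:207  20:550  21:75  22:532  23:795
  24:871  25:480  26:226  27:673  28:453  29:423
Giant step factor: 843^(-30) ≡ 636 (mod 883).
Scan 520·636^i mod 883 for i = 0, 1, …:
  i=0: 520   i=1: 478   i=2: 256   i=3: 344
  i=4: 683   i=5: 835   i=6: 377   i=7: 479
  i=8: 9   i=9: 426     …   i=15: 353
  i=16: 226
Match at i=16, j=26: k = 16·30 + 26 = 506.

506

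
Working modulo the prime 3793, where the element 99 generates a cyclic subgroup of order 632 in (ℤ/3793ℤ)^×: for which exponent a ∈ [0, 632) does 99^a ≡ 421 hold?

Baby-step giant-step with m = ceil(sqrt(632)) = 26.
Baby table (99^j mod 3793 for j=0..25):
  0:1  1:99  2:2215  3:3084  4:1876  5:3660  6:2005  7:1259
  8:3265  9:830  10:2517  11:2638  12:3238  13:1950  14:3400  15:2816
  16:1895  17:1748  18:2367  19:2960  20:979  21:2096  22:2682  23:8
  24:792  25:2548
Giant step factor: 99^(-26) ≡ 1734 (mod 3793).
Scan 421·1734^i mod 3793 for i = 0, 1, …:
  i=0: 421   i=1: 1758   i=2: 2593   i=3: 1557
  i=4: 3015   i=5: 1256   i=6: 722   i=7: 258
  i=8: 3591   i=9: 2481   i=10: 792
Match at i=10, j=24: a = 10·26 + 24 = 284.

284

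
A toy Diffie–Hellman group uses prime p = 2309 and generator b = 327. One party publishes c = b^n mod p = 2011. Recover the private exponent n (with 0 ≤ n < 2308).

Baby-step giant-step with m = ceil(sqrt(2308)) = 49.
Baby table (327^j mod 2309 for j=0..48):
  0:1  1:327  2:715  3:596  4:936  5:1284  6:1939  7:1387
  8:985  9:1144  10:30  11:574  12:669  13:1717  14:372  15:1576
  16:445  17:48  18:1842  19:1994  20:900  21:1057  22:1598  23:712
  24:1924  25:1100  26:1805  27:1440  28:2153  29:2095  30:1601  31:1693
  32:1760  33:579  34:2304  35:674  36:1043  37:1638  38:2247  39:507
  40:1850  41:2301  42:2002  43:1207  44:2159  45:1748  46:1273  47:651
  48:449
Giant step factor: 327^(-49) ≡ 911 (mod 2309).
Scan 2011·911^i mod 2309 for i = 0, 1, …:
  i=0: 2011   i=1: 984   i=2: 532   i=3: 2071
  i=4: 228   i=5: 2207   i=6: 1747   i=7: 616
  i=8: 89   i=9: 264     …   i=30: 1925
  i=31: 1144
Match at i=31, j=9: n = 31·49 + 9 = 1528.

1528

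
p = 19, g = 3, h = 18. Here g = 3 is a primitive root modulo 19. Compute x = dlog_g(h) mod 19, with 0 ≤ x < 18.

Successive powers of 3 modulo 19:
  3^0=1  3^1=3  3^2=9  3^3=8  3^4=5  3^5=15
  3^6=7  3^7=2  3^8=6  3^9=18
So 3^9 ≡ 18 (mod 19), giving x = 9.

9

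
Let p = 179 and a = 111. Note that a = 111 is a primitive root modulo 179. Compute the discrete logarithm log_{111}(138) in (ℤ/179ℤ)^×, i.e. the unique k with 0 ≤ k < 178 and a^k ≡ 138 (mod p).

Baby-step giant-step with m = ceil(sqrt(178)) = 14.
Baby table (111^j mod 179 for j=0..13):
  0:1  1:111  2:149  3:71  4:5  5:18  6:29  7:176
  8:25  9:90  10:145  11:164  12:125  13:92
Giant step factor: 111^(-14) ≡ 20 (mod 179).
Scan 138·20^i mod 179 for i = 0, 1, …:
  i=0: 138   i=1: 75   i=2: 68   i=3: 107
  i=4: 171   i=5: 19   i=6: 22   i=7: 82
  i=8: 29
Match at i=8, j=6: k = 8·14 + 6 = 118.

118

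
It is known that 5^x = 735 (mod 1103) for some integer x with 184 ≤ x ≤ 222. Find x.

195

Compute 5^184 mod 1103 = 880, then multiply by 5 repeatedly:
  5^184=880  5^185=1091  5^186=1043  5^187=803  5^188=706
  5^189=221  5^190=2  5^191=10  5^192=50  5^193=250
  5^194=147  5^195=735
Found 735 at exponent 195.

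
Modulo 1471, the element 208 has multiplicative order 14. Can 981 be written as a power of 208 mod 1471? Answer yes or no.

⟨208⟩ has order 14; its elements mod 1471 are {1, 124, 208, 254, 605, 666, 686, 785, 805, 866, 1217, 1263, 1347, 1470}.
981 is not in this set.

no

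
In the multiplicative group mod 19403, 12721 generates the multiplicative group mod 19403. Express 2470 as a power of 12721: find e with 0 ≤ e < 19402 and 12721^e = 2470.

Baby-step giant-step with m = ceil(sqrt(19402)) = 140.
Baby table (12721^j mod 19403 for j=0..139):
  0:1  1:12721  2:2821  3:9794  4:2811  5:18405  6:13407  7:17480
  8:4700  9:8057  10:6451  11:7884  12:17660  13:4926  14:11359  15:3698
  16:9386  17:12647  18:12214  19:14473  20:15369  21:4421  22:9647  23:14915
  24:11181  25:9511  26:11726  27:15585  28:16334  29:17490  30:15492  31:16864
  32:7376  33:16591  34:7680  35:3175  36:11532  37:11892  38:12344  39:18948
  40:13442  41:16446  42:6420  43:1593  44:7821  45:11760  46:1830  47:15233
  48:1232  49:14051  50:2335  51:16945  52:9418  53:12256  54:5471  55:17433
  56:8306  57:11291  58:11805  59:11588  60:6357  61:15096  62:4725  63:15634
  64:18767  65:495  66:10323  67:18782  68:16683  69:13832  70:10468  71:639
  72:18265  73:17543  74:10600  75:11153  76:2577  77:10350  78:12995  79:15238
  80:6628  81:8753  82:12499  83:11597  84:4428  85:1679  86:15259  87:2127
  88:9785  89:4740  90:12419  91:2873  92:11584  93:13682  94:3812  95:4355
  96:4390  97:3356  98:5076  99:18015  100:19385  101:3858  102:7431  103:17738
  104:7611  105:17964  106:10913  107:15211  108:12415  109:10198  110:300  111:13312
  112:11971  113:8347  114:8971  115:11048  116:5679  117:5190  118:12984  119:11128
  120:14403  121:17437  122:981  123:3172  124:12175  125:3429  126:2365  127:10515
  128:16436  129:15031  130:12189  131:6896  132:3053  133:11810  134:16984  135:1059
  136:5857  137:18780  138:10644  139:8190
Giant step factor: 12721^(-140) ≡ 5589 (mod 19403).
Scan 2470·5589^i mod 19403 for i = 0, 1, …:
  i=0: 2470   i=1: 9297   i=2: 19102   i=3: 5772
  i=4: 11922   i=5: 2156   i=6: 621   i=7: 17035
  i=8: 17497   i=9: 19016     …   i=74: 11108
  i=75: 12415
Match at i=75, j=108: e = 75·140 + 108 = 10608.

10608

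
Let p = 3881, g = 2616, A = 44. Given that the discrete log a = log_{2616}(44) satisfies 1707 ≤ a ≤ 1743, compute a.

1720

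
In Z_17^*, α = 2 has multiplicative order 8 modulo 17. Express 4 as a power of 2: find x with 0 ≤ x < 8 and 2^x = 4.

2

Successive powers of 2 modulo 17:
  2^0=1  2^1=2  2^2=4
So 2^2 ≡ 4 (mod 17), giving x = 2.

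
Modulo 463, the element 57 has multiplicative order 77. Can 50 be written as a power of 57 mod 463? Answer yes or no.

no

50 ∈ ⟨57⟩ iff 50^77 ≡ 1 (mod 463), since |⟨57⟩| = 77.
50^77 mod 463 = 21.
Since 21 ≠ 1, 50 does not lie in the subgroup.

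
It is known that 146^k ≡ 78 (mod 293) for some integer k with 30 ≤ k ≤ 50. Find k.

37

Compute 146^30 mod 293 = 271, then multiply by 146 repeatedly:
  146^30=271  146^31=11  146^32=141  146^33=76  146^34=255
  146^35=19  146^36=137  146^37=78
Found 78 at exponent 37.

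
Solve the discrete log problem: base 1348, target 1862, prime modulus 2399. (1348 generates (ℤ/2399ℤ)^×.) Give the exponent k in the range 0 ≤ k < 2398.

1861

Baby-step giant-step with m = ceil(sqrt(2398)) = 49.
Baby table (1348^j mod 2399 for j=0..48):
  0:1  1:1348  2:1061  3:424  4:590  5:1251  6:2250  7:664
  8:245  9:1597  10:853  11:723  12:610  13:1822  14:1879  15:1947
  16:50  17:228  18:272  19:2008  20:712  21:176  22:2146  23:2013
  24:255  25:683  26:1867  27:165  28:1712  29:2337  30:389  31:1390
  32:101  33:1804  34:1605  35:2041  36:2014  37:1603  38:1744  39:2291
  40:755  41:564  42:2188  43:1053  44:1635  45:1698  46:258  47:2328
  48:252
Giant step factor: 1348^(-49) ≡ 1399 (mod 2399).
Scan 1862·1399^i mod 2399 for i = 0, 1, …:
  i=0: 1862   i=1: 2023   i=2: 1756   i=3: 68
  i=4: 1571   i=5: 345   i=6: 456   i=7: 2209
  i=8: 479   i=9: 800     …   i=36: 2274
  i=37: 252
Match at i=37, j=48: k = 37·49 + 48 = 1861.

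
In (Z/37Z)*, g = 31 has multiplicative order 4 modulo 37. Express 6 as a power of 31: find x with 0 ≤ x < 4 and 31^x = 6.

3

Successive powers of 31 modulo 37:
  31^0=1  31^1=31  31^2=36  31^3=6
So 31^3 ≡ 6 (mod 37), giving x = 3.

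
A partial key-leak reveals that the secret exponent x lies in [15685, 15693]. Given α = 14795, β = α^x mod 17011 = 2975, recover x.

15690

Compute 14795^15685 mod 17011 = 13311, then multiply by 14795 repeatedly:
  14795^15685=13311  14795^15686=16909  14795^15687=4889  14795^15688=1983  14795^15689=11521
  14795^15690=2975
Found 2975 at exponent 15690.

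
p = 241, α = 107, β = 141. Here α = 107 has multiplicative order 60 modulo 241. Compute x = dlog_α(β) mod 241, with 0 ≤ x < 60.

46

Baby-step giant-step with m = ceil(sqrt(60)) = 8.
Baby table (107^j mod 241 for j=0..7):
  0:1  1:107  2:122  3:40  4:183  5:60  6:154  7:90
Giant step factor: 107^(-8) ≡ 24 (mod 241).
Scan 141·24^i mod 241 for i = 0, 1, …:
  i=0: 141   i=1: 10   i=2: 240   i=3: 217
  i=4: 147   i=5: 154
Match at i=5, j=6: x = 5·8 + 6 = 46.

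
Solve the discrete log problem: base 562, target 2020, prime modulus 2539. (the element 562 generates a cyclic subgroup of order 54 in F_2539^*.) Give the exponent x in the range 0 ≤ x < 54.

Successive powers of 562 modulo 2539:
  562^0=1  562^1=562  562^2=1008  562^3=299  562^4=464  562^5=1790
  562^6=536  562^7=1630  562^8=2020
So 562^8 ≡ 2020 (mod 2539), giving x = 8.

8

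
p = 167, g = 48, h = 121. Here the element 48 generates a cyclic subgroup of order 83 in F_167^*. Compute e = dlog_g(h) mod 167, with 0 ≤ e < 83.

Baby-step giant-step with m = ceil(sqrt(83)) = 10.
Baby table (48^j mod 167 for j=0..9):
  0:1  1:48  2:133  3:38  4:154  5:44  6:108  7:7
  8:2  9:96
Giant step factor: 48^(-10) ≡ 27 (mod 167).
Scan 121·27^i mod 167 for i = 0, 1, …:
  i=0: 121   i=1: 94   i=2: 33   i=3: 56
  i=4: 9   i=5: 76   i=6: 48
Match at i=6, j=1: e = 6·10 + 1 = 61.

61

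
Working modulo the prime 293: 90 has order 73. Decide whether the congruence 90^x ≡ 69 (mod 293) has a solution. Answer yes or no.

69 ∈ ⟨90⟩ iff 69^73 ≡ 1 (mod 293), since |⟨90⟩| = 73.
69^73 mod 293 = 1.
Since 1 = 1, 69 lies in the subgroup.

yes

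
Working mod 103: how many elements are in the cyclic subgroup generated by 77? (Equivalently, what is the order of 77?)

102

The order of 77 must divide p − 1 = 102 = 2 · 3 · 17.
Divisors: 1, 2, 3, 6, 17, 34, 51, 102.
Check each in increasing order: 77^1 ≡ 77;  77^2 ≡ 58;  77^3 ≡ 37;  77^6 ≡ 30;  77^17 ≡ 47;  77^34 ≡ 46;  77^51 ≡ 102;  77^102 ≡ 1.
Smallest exponent giving 1 is 102.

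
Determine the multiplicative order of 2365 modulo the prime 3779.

The order of 2365 must divide p − 1 = 3778 = 2 · 1889.
Divisors: 1, 2, 1889, 3778.
Check each in increasing order: 2365^1 ≡ 2365;  2365^2 ≡ 305;  2365^1889 ≡ 3778;  2365^3778 ≡ 1.
Smallest exponent giving 1 is 3778.

3778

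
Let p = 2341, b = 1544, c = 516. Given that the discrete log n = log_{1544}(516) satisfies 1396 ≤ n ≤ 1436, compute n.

Compute 1544^1396 mod 2341 = 1840, then multiply by 1544 repeatedly:
  1544^1396=1840  1544^1397=1327  1544^1398=513  1544^1399=814  1544^1400=2040
  1544^1401=1115  1544^1402=925  1544^1403=190  1544^1404=735  1544^1405=1796
  1544^1406=1280  1544^1407=516
Found 516 at exponent 1407.

1407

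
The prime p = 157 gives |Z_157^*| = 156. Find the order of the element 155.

The order of 155 must divide p − 1 = 156 = 2^2 · 3 · 13.
Divisors: 1, 2, 3, 4, 6, 12, 13, 26, 39, 52, 78, 156.
Check each in increasing order: 155^1 ≡ 155;  155^2 ≡ 4;  155^3 ≡ 149;  155^4 ≡ 16;  155^6 ≡ 64;  155^12 ≡ 14;  155^13 ≡ 129;  155^26 ≡ 156;  155^39 ≡ 28;  155^52 ≡ 1.
Smallest exponent giving 1 is 52.

52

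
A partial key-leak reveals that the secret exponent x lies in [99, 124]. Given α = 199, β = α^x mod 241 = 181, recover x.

100

Compute 199^99 mod 241 = 208, then multiply by 199 repeatedly:
  199^99=208  199^100=181
Found 181 at exponent 100.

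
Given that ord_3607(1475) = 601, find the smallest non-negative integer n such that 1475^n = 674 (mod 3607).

Baby-step giant-step with m = ceil(sqrt(601)) = 25.
Baby table (1475^j mod 3607 for j=0..24):
  0:1  1:1475  2:604  3:3578  4:509  5:519  6:841  7:3274
  8:2984  9:860  10:2443  11:32  12:309  13:1293  14:2679  15:1860
  16:2180  17:1663  18:165  19:1706  20:2271  21:2429  22:1024  23:2674
  24:1699
Giant step factor: 1475^(-25) ≡ 3534 (mod 3607).
Scan 674·3534^i mod 3607 for i = 0, 1, …:
  i=0: 674   i=1: 1296   i=2: 2781   i=3: 2586
  i=4: 2393   i=5: 2054   i=6: 1552   i=7: 2128
  i=8: 3364   i=9: 3311     …   i=21: 1202
  i=22: 2429
Match at i=22, j=21: n = 22·25 + 21 = 571.

571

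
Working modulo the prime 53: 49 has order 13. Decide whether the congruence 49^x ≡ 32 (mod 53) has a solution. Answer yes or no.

32 ∈ ⟨49⟩ iff 32^13 ≡ 1 (mod 53), since |⟨49⟩| = 13.
32^13 mod 53 = 30.
Since 30 ≠ 1, 32 does not lie in the subgroup.

no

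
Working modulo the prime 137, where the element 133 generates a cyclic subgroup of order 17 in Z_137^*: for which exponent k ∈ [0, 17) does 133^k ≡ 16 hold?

2

Successive powers of 133 modulo 137:
  133^0=1  133^1=133  133^2=16
So 133^2 ≡ 16 (mod 137), giving k = 2.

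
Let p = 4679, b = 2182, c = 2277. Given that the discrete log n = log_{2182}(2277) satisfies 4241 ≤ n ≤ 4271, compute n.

4243

Compute 2182^4241 mod 4679 = 4020, then multiply by 2182 repeatedly:
  2182^4241=4020  2182^4242=3194  2182^4243=2277
Found 2277 at exponent 4243.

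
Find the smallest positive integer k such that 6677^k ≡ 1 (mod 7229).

The order of 6677 must divide p − 1 = 7228 = 2^2 · 13 · 139.
Divisors: 1, 2, 4, 13, 26, 52, 139, 278, 556, 1807, 3614, 7228.
Check each in increasing order: 6677^1 ≡ 6677;  6677^2 ≡ 1086;  6677^4 ≡ 1069;  6677^13 ≡ 3275;  6677^26 ≡ 5018;  6677^52 ≡ 1717;  6677^139 ≡ 142;  6677^278 ≡ 5706;  6677^556 ≡ 6249;  6677^1807 ≡ 3657;  6677^3614 ≡ 7228;  6677^7228 ≡ 1.
Smallest exponent giving 1 is 7228.

7228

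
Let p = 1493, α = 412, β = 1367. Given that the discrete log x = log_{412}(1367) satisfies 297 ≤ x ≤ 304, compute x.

Compute 412^297 mod 1493 = 1367, then multiply by 412 repeatedly:
  412^297=1367
Found 1367 at exponent 297.

297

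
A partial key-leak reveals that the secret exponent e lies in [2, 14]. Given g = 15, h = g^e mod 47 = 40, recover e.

7

Compute 15^2 mod 47 = 37, then multiply by 15 repeatedly:
  15^2=37  15^3=38  15^4=6  15^5=43  15^6=34
  15^7=40
Found 40 at exponent 7.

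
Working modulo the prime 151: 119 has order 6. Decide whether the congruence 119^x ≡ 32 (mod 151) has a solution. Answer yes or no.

yes

32 ∈ ⟨119⟩ iff 32^6 ≡ 1 (mod 151), since |⟨119⟩| = 6.
32^6 mod 151 = 1.
Since 1 = 1, 32 lies in the subgroup.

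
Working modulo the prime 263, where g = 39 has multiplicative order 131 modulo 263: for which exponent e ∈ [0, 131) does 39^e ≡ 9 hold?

Baby-step giant-step with m = ceil(sqrt(131)) = 12.
Baby table (39^j mod 263 for j=0..11):
  0:1  1:39  2:206  3:144  4:93  5:208  6:222  7:242
  8:233  9:145  10:132  11:151
Giant step factor: 39^(-12) ≡ 143 (mod 263).
Scan 9·143^i mod 263 for i = 0, 1, …:
  i=0: 9   i=1: 235   i=2: 204   i=3: 242
Match at i=3, j=7: e = 3·12 + 7 = 43.

43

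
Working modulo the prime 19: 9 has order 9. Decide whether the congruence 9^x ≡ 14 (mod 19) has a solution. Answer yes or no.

no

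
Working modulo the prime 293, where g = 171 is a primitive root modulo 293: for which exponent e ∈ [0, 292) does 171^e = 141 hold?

272

Baby-step giant-step with m = ceil(sqrt(292)) = 18.
Baby table (171^j mod 293 for j=0..17):
  0:1  1:171  2:234  3:166  4:258  5:168  6:14  7:50
  8:53  9:273  10:96  11:8  12:196  13:114  14:156  15:13
  16:172  17:112
Giant step factor: 171^(-18) ≡ 178 (mod 293).
Scan 141·178^i mod 293 for i = 0, 1, …:
  i=0: 141   i=1: 193   i=2: 73   i=3: 102
  i=4: 283   i=5: 271   i=6: 186   i=7: 292
  i=8: 115   i=9: 253     …   i=14: 133
  i=15: 234
Match at i=15, j=2: e = 15·18 + 2 = 272.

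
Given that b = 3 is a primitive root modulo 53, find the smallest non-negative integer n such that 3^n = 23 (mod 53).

39

Baby-step giant-step with m = ceil(sqrt(52)) = 8.
Baby table (3^j mod 53 for j=0..7):
  0:1  1:3  2:9  3:27  4:28  5:31  6:40  7:14
Giant step factor: 3^(-8) ≡ 24 (mod 53).
Scan 23·24^i mod 53 for i = 0, 1, …:
  i=0: 23   i=1: 22   i=2: 51   i=3: 5
  i=4: 14
Match at i=4, j=7: n = 4·8 + 7 = 39.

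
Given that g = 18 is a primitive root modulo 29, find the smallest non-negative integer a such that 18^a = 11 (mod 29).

15

Successive powers of 18 modulo 29:
  18^0=1  18^1=18  18^2=5  18^3=3  18^4=25  18^5=15
  18^6=9  18^7=17  18^8=16  18^9=27  18^10=22  18^11=19
  18^12=23  18^13=8  18^14=28  18^15=11
So 18^15 ≡ 11 (mod 29), giving a = 15.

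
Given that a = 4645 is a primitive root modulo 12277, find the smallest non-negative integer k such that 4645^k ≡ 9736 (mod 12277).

1181

Baby-step giant-step with m = ceil(sqrt(12276)) = 111.
Baby table (4645^j mod 12277 for j=0..110):
  0:1  1:4645  2:5336  3:10734  4:2533  5:4419  6:11388  7:7944
  8:7495  9:8980  10:7131  11:149  12:4593  13:9336  14:3356  15:9107
  16:7750  17:2586  18:5064  19:11825  20:12104  21:6697  22:9924  23:9122
  24:3763  25:8964  26:6473  27:712  28:4727  29:5639  30:6314  31:11054
  32:3416  33:5436  34:8708  35:8222  36:9720  37:6871  38:7872  39:4534
  40:5375  41:7734  42:1928  43:5627  44:11959  45:8407  46:9655  47:11871
  48:4788  49:6613  50:331  51:2870  52:10605  53:4901  54:3587  55:1726
  56:389  57:2186  58:891  59:1346  60:3177  61:211  62:10212  63:8689
  64:5906  65:6552  66:11634  67:8853  68:6512  69:9989  70:4122  71:6847
  72:6885  73:11517  74:5576  75:8327  76:6365  77:2409  78:5458  79:405
  80:2844  81:328  82:1212  83:6874  84:9530  85:8265  86:746  87:3056
  88:2908  89:2960  90:11237  91:6338  92:12041  93:8710  94:5235  95:8115
  96:3785  97:661  98:1095  99:3597  100:11345  101:4641  102:11310  103:1667
  104:8705  105:6564  106:5989  107:11500  108:273  109:3554  110:8042
Giant step factor: 4645^(-111) ≡ 1282 (mod 12277).
Scan 9736·1282^i mod 12277 for i = 0, 1, …:
  i=0: 9736   i=1: 8120   i=2: 11221   i=3: 8955
  i=4: 1315   i=5: 3881   i=6: 3257   i=7: 1294
  i=8: 1513   i=9: 12177   i=10: 6847
Match at i=10, j=71: k = 10·111 + 71 = 1181.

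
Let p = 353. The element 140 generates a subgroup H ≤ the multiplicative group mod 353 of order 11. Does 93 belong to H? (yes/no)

no

⟨140⟩ has order 11; its elements mod 353 are {1, 22, 58, 131, 140, 185, 187, 217, 231, 256, 337}.
93 is not in this set.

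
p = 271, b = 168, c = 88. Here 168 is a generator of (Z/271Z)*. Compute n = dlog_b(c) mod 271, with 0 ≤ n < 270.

Baby-step giant-step with m = ceil(sqrt(270)) = 17.
Baby table (168^j mod 271 for j=0..16):
  0:1  1:168  2:40  3:216  4:245  5:239  6:44  7:75
  8:134  9:19  10:211  11:218  12:39  13:48  14:205  15:23
  16:70
Giant step factor: 168^(-17) ≡ 38 (mod 271).
Scan 88·38^i mod 271 for i = 0, 1, …:
  i=0: 88   i=1: 92   i=2: 244   i=3: 58
  i=4: 36   i=5: 13   i=6: 223   i=7: 73
  i=8: 64   i=9: 264     …   i=13: 108
  i=14: 39
Match at i=14, j=12: n = 14·17 + 12 = 250.

250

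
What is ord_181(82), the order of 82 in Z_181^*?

15

The order of 82 must divide p − 1 = 180 = 2^2 · 3^2 · 5.
Divisors: 1, 2, 3, 4, 5, 6, 9, 10, 12, 15, 18, 20, 30, 36, 45, 60, 90, 180.
Check each in increasing order: 82^1 ≡ 82;  82^2 ≡ 27;  82^3 ≡ 42;  82^4 ≡ 5;  82^5 ≡ 48;  82^6 ≡ 135;  82^9 ≡ 59;  82^10 ≡ 132;  82^12 ≡ 125;  82^15 ≡ 1.
Smallest exponent giving 1 is 15.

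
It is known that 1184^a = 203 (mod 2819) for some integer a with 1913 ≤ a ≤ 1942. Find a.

1942

Compute 1184^1913 mod 2819 = 200, then multiply by 1184 repeatedly:
  1184^1913=200  1184^1914=4  1184^1915=1917  1184^1916=433  1184^1917=2433
  1184^1918=2473  1184^1919=1910  1184^1920=602  1184^1921=2380  1184^1922=1739
  1184^1923=1106  1184^1924=1488  1184^1925=2736  1184^1926=393  1184^1927=177
  1184^1928=962  1184^1929=132  1184^1930=1243  1184^1931=194  1184^1932=1357
  1184^1933=2677  1184^1934=1012  1184^1935=133  1184^1936=2427  1184^1937=1007
  1184^1938=2670  1184^1939=1181  1184^1940=80  1184^1941=1693  1184^1942=203
Found 203 at exponent 1942.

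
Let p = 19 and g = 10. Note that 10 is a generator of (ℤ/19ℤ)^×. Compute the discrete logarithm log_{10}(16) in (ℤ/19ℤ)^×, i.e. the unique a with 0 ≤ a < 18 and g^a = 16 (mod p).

14

Successive powers of 10 modulo 19:
  10^0=1  10^1=10  10^2=5  10^3=12  10^4=6  10^5=3
  10^6=11  10^7=15  10^8=17  10^9=18  10^10=9  10^11=14
  10^12=7  10^13=13  10^14=16
So 10^14 ≡ 16 (mod 19), giving a = 14.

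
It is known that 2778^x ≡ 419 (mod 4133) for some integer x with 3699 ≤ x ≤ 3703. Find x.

3700

Compute 2778^3699 mod 4133 = 2632, then multiply by 2778 repeatedly:
  2778^3699=2632  2778^3700=419
Found 419 at exponent 3700.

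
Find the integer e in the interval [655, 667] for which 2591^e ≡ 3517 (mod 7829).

666

Compute 2591^655 mod 7829 = 5475, then multiply by 2591 repeatedly:
  2591^655=5475  2591^656=7406  2591^657=67  2591^658=1359  2591^659=5948
  2591^660=3796  2591^661=2212  2591^662=464  2591^663=4387  2591^664=6838
  2591^665=231  2591^666=3517
Found 3517 at exponent 666.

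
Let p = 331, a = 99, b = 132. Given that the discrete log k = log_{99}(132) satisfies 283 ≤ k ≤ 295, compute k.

Compute 99^283 mod 331 = 192, then multiply by 99 repeatedly:
  99^283=192  99^284=141  99^285=57  99^286=16  99^287=260
  99^288=253  99^289=222  99^290=132
Found 132 at exponent 290.

290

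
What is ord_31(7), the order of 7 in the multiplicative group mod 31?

15

The order of 7 must divide p − 1 = 30 = 2 · 3 · 5.
Divisors: 1, 2, 3, 5, 6, 10, 15, 30.
Check each in increasing order: 7^1 ≡ 7;  7^2 ≡ 18;  7^3 ≡ 2;  7^5 ≡ 5;  7^6 ≡ 4;  7^10 ≡ 25;  7^15 ≡ 1.
Smallest exponent giving 1 is 15.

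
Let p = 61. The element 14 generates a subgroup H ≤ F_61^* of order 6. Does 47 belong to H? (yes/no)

47 ∈ ⟨14⟩ iff 47^6 ≡ 1 (mod 61), since |⟨14⟩| = 6.
47^6 mod 61 = 1.
Since 1 = 1, 47 lies in the subgroup.

yes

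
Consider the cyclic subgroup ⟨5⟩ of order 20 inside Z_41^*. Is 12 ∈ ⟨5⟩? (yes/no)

no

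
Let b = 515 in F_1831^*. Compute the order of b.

61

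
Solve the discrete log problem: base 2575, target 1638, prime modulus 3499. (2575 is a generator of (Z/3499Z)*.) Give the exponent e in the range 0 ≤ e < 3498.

Baby-step giant-step with m = ceil(sqrt(3498)) = 60.
Baby table (2575^j mod 3499 for j=0..59):
  0:1  1:2575  2:20  3:2514  4:400  5:1294  6:1002  7:1387
  8:2545  9:3247  10:1914  11:1958  12:3290  13:671  14:2818  15:2923
  16:376  17:2476  18:522  19:534  20:3442  21:183  22:2359  23:161
  24:1693  25:3220  26:2369  27:1418  28:1893  29:368  30:2870  31:362
  32:1416  33:242  34:328  35:1341  36:3061  37:2327  38:1737  39:1053
  40:3249  41:66  42:1998  43:1320  44:1471  45:1907  46:1428  47:3150
  48:568  49:18  50:863  51:360  52:3264  53:202  54:2298  55:541
  56:473  57:323  58:2462  59:2961
Giant step factor: 2575^(-60) ≡ 2824 (mod 3499).
Scan 1638·2824^i mod 3499 for i = 0, 1, …:
  i=0: 1638   i=1: 34   i=2: 1543   i=3: 1177
  i=4: 3297   i=5: 3388   i=6: 1446   i=7: 171
  i=8: 42   i=9: 3141     …   i=33: 1581
  i=34: 20
Match at i=34, j=2: e = 34·60 + 2 = 2042.

2042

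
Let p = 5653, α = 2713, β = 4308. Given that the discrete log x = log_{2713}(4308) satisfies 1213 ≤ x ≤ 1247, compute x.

1227

Compute 2713^1213 mod 5653 = 2113, then multiply by 2713 repeatedly:
  2713^1213=2113  2713^1214=427  2713^1215=5239  2713^1216=1765  2713^1217=354
  2713^1218=5045  2713^1219=1172  2713^1220=2650  2713^1221=4487  2713^1222=2322
  2713^1223=2144  2713^1224=5388  2713^1225=4639  2713^1226=2029  2713^1227=4308
Found 4308 at exponent 1227.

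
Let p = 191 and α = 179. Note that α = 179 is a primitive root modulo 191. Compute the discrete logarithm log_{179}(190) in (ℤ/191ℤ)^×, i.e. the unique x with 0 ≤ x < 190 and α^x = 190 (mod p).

95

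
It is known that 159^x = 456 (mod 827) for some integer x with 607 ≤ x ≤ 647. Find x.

Compute 159^607 mod 827 = 153, then multiply by 159 repeatedly:
  159^607=153  159^608=344  159^609=114  159^610=759  159^611=766
  159^612=225  159^613=214  159^614=119  159^615=727  159^616=640
  159^617=39  159^618=412  159^619=175  159^620=534  159^621=552
  159^622=106  159^623=314  159^624=306  159^625=688  159^626=228
  159^627=691  159^628=705  159^629=450  159^630=428  159^631=238
  159^632=627  159^633=453  159^634=78  159^635=824  159^636=350
  159^637=241  159^638=277  159^639=212  159^640=628  159^641=612
  159^642=549  159^643=456
Found 456 at exponent 643.

643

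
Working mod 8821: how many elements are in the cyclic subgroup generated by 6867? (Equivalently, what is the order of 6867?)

1260

The order of 6867 must divide p − 1 = 8820 = 2^2 · 3^2 · 5 · 7^2.
Divisors: 1, 2, 3, 4, 5, 6, 7, 9, 10, 12, 14, 15, 18, 20, 21, 28, 30, 35, 36, 42, 45, 49, 60, 63, 70, 84, 90, 98, 105, 126, 140, 147, 180, 196, 210, 245, 252, 294, 315, 420, 441, 490, 588, 630, 735, 882, 980, 1260, 1470, 1764, 2205, 2940, 4410, 8820.
Check each in increasing order: 6867^1 ≡ 6867;  6867^2 ≡ 7444;  6867^3 ≡ 253;  6867^4 ≡ 8435;  6867^5 ≡ 4459;  6867^6 ≡ 2262;  6867^7 ≡ 8194;  6867^9 ≡ 7742;  6867^10 ≡ 147;  6867^12 ≡ 464;  6867^14 ≡ 5005;  6867^15 ≡ 2719;  6867^18 ≡ 8690;  6867^20 ≡ 3967;  6867^21 ≡ 2141;  6867^28 ≡ 7206;  6867^30 ≡ 963;  6867^35 ≡ 7011;  6867^36 ≡ 8340;  6867^42 ≡ 5782;  6867^45 ≡ 7381;  6867^49 ≡ 117;  6867^60 ≡ 1164;  6867^63 ≡ 3399;  6867^70 ≡ 3509;  6867^84 ≡ 8755;  6867^90 ≡ 665;  6867^98 ≡ 4868;  6867^105 ≡ 8651;  6867^126 ≡ 6512;  6867^140 ≡ 7786;  6867^147 ≡ 5012;  6867^180 ≡ 1175;  6867^196 ≡ 4218;  6867^210 ≡ 2437;  6867^245 ≡ 8351;  6867^252 ≡ 3597;  6867^294 ≡ 6757;  6867^315 ≡ 297;  6867^420 ≡ 2436;  6867^441 ≡ 2265;  6867^490 ≡ 375;  6867^588 ≡ 8374;  6867^630 ≡ 8820;  6867^735 ≡ 170;  6867^882 ≡ 5224;  6867^980 ≡ 8310;  6867^1260 ≡ 1.
Smallest exponent giving 1 is 1260.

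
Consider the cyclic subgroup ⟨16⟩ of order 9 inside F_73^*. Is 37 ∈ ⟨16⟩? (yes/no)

37 ∈ ⟨16⟩ iff 37^9 ≡ 1 (mod 73), since |⟨16⟩| = 9.
37^9 mod 73 = 1.
Since 1 = 1, 37 lies in the subgroup.

yes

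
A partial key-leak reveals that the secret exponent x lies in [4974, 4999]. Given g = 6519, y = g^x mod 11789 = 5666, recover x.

4998

Compute 6519^4974 mod 11789 = 5685, then multiply by 6519 repeatedly:
  6519^4974=5685  6519^4975=7688  6519^4976=3033  6519^4977=1974  6519^4978=6707
  6519^4979=9321  6519^4980=3093  6519^4981=4077  6519^4982=5557  6519^4983=10275
  6519^4984=9416  6519^4985=9370  6519^4986=4221  6519^4987=1173  6519^4988=7515
  6519^4989=6990  6519^4990=3325  6519^4991=7493  6519^4992=5040  6519^4993=11606
  6519^4994=9501  6519^4995=9402  6519^4996=627  6519^4997=8419  6519^4998=5666
Found 5666 at exponent 4998.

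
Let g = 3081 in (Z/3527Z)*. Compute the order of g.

The order of 3081 must divide p − 1 = 3526 = 2 · 41 · 43.
Divisors: 1, 2, 41, 43, 82, 86, 1763, 3526.
Check each in increasing order: 3081^1 ≡ 3081;  3081^2 ≡ 1404;  3081^41 ≡ 1878;  3081^43 ≡ 2043;  3081^82 ≡ 3411;  3081^86 ≡ 1408;  3081^1763 ≡ 3526;  3081^3526 ≡ 1.
Smallest exponent giving 1 is 3526.

3526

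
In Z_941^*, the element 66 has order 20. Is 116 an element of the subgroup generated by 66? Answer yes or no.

⟨66⟩ has order 20; its elements mod 941 are {1, 23, 66, 97, 185, 349, 364, 412, 442, 450, 491, 499, 529, 577, 592, 756, 844, 875, 918, 940}.
116 is not in this set.

no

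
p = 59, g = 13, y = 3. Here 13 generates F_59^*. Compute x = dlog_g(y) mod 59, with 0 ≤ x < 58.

14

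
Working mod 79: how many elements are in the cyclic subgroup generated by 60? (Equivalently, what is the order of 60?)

78

The order of 60 must divide p − 1 = 78 = 2 · 3 · 13.
Divisors: 1, 2, 3, 6, 13, 26, 39, 78.
Check each in increasing order: 60^1 ≡ 60;  60^2 ≡ 45;  60^3 ≡ 14;  60^6 ≡ 38;  60^13 ≡ 56;  60^26 ≡ 55;  60^39 ≡ 78;  60^78 ≡ 1.
Smallest exponent giving 1 is 78.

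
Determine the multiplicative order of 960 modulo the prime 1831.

The order of 960 must divide p − 1 = 1830 = 2 · 3 · 5 · 61.
Divisors: 1, 2, 3, 5, 6, 10, 15, 30, 61, 122, 183, 305, 366, 610, 915, 1830.
Check each in increasing order: 960^1 ≡ 960;  960^2 ≡ 607;  960^3 ≡ 462;  960^5 ≡ 291;  960^6 ≡ 1048;  960^10 ≡ 455;  960^15 ≡ 573;  960^30 ≡ 580;  960^61 ≡ 1375;  960^122 ≡ 1033;  960^183 ≡ 1350;  960^305 ≡ 1159;  960^366 ≡ 655;  960^610 ≡ 1158;  960^915 ≡ 1830;  960^1830 ≡ 1.
Smallest exponent giving 1 is 1830.

1830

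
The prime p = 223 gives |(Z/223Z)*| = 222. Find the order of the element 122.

The order of 122 must divide p − 1 = 222 = 2 · 3 · 37.
Divisors: 1, 2, 3, 6, 37, 74, 111, 222.
Check each in increasing order: 122^1 ≡ 122;  122^2 ≡ 166;  122^3 ≡ 182;  122^6 ≡ 120;  122^37 ≡ 184;  122^74 ≡ 183;  122^111 ≡ 222;  122^222 ≡ 1.
Smallest exponent giving 1 is 222.

222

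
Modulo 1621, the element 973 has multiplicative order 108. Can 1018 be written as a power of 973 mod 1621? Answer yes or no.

no

1018 ∈ ⟨973⟩ iff 1018^108 ≡ 1 (mod 1621), since |⟨973⟩| = 108.
1018^108 mod 1621 = 1032.
Since 1032 ≠ 1, 1018 does not lie in the subgroup.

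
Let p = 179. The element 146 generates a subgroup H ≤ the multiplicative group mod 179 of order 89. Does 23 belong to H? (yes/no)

no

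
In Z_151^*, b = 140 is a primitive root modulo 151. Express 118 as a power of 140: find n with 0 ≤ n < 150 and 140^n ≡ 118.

Baby-step giant-step with m = ceil(sqrt(150)) = 13.
Baby table (140^j mod 151 for j=0..12):
  0:1  1:140  2:121  3:28  4:145  5:66  6:29  7:134
  8:36  9:57  10:128  11:102  12:86
Giant step factor: 140^(-13) ≡ 117 (mod 151).
Scan 118·117^i mod 151 for i = 0, 1, …:
  i=0: 118   i=1: 65   i=2: 55   i=3: 93
  i=4: 9   i=5: 147   i=6: 136   i=7: 57
Match at i=7, j=9: n = 7·13 + 9 = 100.

100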